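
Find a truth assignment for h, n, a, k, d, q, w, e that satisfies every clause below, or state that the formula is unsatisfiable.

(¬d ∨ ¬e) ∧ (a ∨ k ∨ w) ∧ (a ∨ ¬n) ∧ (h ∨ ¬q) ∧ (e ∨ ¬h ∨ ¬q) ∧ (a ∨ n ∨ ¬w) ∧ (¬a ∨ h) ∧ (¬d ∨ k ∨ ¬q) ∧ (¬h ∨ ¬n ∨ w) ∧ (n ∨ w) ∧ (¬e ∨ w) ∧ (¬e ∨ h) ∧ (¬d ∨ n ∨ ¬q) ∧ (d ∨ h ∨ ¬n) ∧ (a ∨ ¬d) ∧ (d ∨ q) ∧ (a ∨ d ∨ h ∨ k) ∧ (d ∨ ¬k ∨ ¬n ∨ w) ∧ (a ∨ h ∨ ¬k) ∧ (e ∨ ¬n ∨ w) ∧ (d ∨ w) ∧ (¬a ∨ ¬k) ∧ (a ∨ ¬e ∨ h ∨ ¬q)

h = True, n = True, a = True, k = False, d = False, q = True, w = True, e = True

Try h = False:
  (h ∨ ¬q) forces q = False.
  (¬a ∨ h) forces a = False.
  (a ∨ ¬n) forces n = False.
  (a ∨ n ∨ ¬w) forces w = False.
  clause (n ∨ w) is falsified — backtrack.
So h = True.
Set n = True.
  then (a ∨ ¬n) forces a = True.
  then (¬h ∨ ¬n ∨ w) forces w = True.
  then (¬a ∨ ¬k) forces k = False.
Set d = False.
  then (d ∨ q) forces q = True.
  then (e ∨ ¬h ∨ ¬q) forces e = True.
All clauses satisfied.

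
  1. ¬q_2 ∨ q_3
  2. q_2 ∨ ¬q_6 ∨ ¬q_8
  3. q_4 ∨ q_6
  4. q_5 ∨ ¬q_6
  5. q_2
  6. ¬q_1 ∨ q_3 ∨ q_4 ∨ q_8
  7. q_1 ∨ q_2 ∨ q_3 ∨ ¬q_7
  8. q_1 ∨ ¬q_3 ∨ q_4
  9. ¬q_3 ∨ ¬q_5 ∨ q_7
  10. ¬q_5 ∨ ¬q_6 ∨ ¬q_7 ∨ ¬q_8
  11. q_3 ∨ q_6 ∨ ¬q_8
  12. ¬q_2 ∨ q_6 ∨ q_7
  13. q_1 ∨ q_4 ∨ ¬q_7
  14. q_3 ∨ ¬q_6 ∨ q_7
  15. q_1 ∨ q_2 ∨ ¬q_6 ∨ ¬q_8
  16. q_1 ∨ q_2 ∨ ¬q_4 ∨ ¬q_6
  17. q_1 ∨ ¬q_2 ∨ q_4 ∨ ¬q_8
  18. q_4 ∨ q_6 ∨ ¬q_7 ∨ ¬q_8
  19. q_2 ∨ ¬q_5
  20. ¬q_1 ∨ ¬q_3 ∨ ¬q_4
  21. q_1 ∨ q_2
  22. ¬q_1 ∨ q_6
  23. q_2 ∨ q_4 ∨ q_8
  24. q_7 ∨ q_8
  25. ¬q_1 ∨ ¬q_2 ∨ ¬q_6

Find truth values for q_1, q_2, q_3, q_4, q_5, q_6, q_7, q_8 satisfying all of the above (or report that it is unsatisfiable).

q_1=F; q_2=T; q_3=T; q_4=T; q_5=T; q_6=T; q_7=T; q_8=F

Unit clause (q_2) forces q_2 = True.
In (¬q_2 ∨ q_3) only q_3 is left, so q_3 = True.
Try q_1 = True:
  (¬q_1 ∨ ¬q_3 ∨ ¬q_4) forces q_4 = False.
  (q_4 ∨ q_6) forces q_6 = True.
  clause (¬q_1 ∨ ¬q_2 ∨ ¬q_6) is falsified — backtrack.
So q_1 = False.
  then (q_1 ∨ ¬q_3 ∨ q_4) forces q_4 = True.
Set q_5 = True.
  then (¬q_3 ∨ ¬q_5 ∨ q_7) forces q_7 = True.
Set q_6 = True.
  then (¬q_5 ∨ ¬q_6 ∨ ¬q_7 ∨ ¬q_8) forces q_8 = False.
All clauses satisfied.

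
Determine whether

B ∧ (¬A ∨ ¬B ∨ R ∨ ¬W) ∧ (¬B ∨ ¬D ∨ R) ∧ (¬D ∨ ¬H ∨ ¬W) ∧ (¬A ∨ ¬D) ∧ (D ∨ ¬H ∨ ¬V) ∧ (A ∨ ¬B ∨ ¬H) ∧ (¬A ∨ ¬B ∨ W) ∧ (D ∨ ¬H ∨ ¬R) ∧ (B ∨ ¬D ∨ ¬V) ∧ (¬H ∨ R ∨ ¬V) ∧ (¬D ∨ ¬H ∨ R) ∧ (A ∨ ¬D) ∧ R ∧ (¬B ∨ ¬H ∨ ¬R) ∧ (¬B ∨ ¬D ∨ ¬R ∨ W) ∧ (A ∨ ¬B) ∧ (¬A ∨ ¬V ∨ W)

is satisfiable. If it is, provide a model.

V = True, B = True, W = True, A = True, R = True, D = False, H = False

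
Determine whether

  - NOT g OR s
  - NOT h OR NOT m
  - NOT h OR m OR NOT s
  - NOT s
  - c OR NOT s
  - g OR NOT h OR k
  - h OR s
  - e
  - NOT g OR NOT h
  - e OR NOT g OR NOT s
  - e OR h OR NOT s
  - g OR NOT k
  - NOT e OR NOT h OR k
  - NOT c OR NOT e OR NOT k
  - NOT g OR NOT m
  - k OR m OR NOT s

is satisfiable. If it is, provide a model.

Case s = True:
  Clause (NOT s) is falsified — contradiction.
Case s = False:
  (NOT g OR s) forces g = False.
  (h OR s) forces h = True.
  (NOT h OR NOT m) forces m = False.
  (g OR NOT h OR k) forces k = True.
  Clause (g OR NOT k) is falsified — contradiction.
Both cases fail, so the formula is unsatisfiable.

UNSATISFIABLE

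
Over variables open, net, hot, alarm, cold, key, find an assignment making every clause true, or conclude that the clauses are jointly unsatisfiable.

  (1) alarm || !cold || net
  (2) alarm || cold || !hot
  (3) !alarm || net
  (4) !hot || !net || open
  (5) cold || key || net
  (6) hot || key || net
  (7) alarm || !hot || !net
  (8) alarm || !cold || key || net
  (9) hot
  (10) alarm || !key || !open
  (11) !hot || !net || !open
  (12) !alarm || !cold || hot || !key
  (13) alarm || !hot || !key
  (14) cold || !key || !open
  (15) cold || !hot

Case net = True:
  (hot) forces hot = True.
  (!hot || !net || open) forces open = True.
  Clause (!hot || !net || !open) is falsified — contradiction.
Case net = False:
  (!alarm || net) forces alarm = False.
  (alarm || !cold || net) forces cold = False.
  (alarm || cold || !hot) forces hot = False.
  Clause (hot) is falsified — contradiction.
Both cases fail, so the formula is unsatisfiable.

Unsatisfiable — no assignment works.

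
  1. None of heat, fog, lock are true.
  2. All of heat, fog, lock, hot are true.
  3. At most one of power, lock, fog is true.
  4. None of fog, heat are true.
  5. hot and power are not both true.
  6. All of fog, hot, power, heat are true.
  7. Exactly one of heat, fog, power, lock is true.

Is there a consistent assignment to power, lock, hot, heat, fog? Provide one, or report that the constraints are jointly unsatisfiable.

Case lock = True:
  Constraint (1) is violated (lock=T) — contradiction.
Case lock = False:
  Constraint (2) is violated (lock=F) — contradiction.
Both cases fail — unsatisfiable.

Unsatisfiable — no assignment works.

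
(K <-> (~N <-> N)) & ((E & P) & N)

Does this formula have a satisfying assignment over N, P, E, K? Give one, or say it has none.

N=T; P=T; E=T; K=F

  K <-> (~N <-> N) = True
    ~N <-> N = False
      ~N = False
  (E & P) & N = True
    E & P = True
Both conjuncts True, so the formula holds.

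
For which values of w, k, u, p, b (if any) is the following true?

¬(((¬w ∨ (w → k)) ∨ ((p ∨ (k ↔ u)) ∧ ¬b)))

w = True, k = False, u = True, p = True, b = True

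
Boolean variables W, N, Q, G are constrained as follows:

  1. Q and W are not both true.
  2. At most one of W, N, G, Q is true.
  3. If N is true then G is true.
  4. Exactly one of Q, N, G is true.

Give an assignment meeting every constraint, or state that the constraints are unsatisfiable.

W = False, N = False, Q = True, G = False

  (1) Q=T, W=F — not both ✓
  (2) {W, N, G, Q}: 1 true — at most one ✓
  (3) N=F ⇒ G: vacuous ✓
  (4) {Q, N, G}: 1 true — exactly one ✓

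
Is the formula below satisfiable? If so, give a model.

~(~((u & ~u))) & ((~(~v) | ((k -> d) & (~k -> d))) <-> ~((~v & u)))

UNSATISFIABLE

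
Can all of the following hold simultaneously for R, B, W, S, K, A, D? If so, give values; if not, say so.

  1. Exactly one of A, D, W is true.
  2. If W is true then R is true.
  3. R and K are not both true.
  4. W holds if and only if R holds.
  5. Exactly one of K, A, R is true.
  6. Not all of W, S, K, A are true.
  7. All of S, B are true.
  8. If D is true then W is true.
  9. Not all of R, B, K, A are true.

R = True; B = True; W = True; S = True; K = False; A = False; D = False

  (1) {A, D, W}: 1 true — exactly one ✓
  (2) W=T ⇒ R: T ✓
  (3) R=T, K=F — not both ✓
  (4) W=T, R=T — same ✓
  (5) {K, A, R}: 1 true — exactly one ✓
  (6) {W, S, K, A}: 2/4 true — not all ✓
  (7) {S, B}: all 2 true ✓
  (8) D=F ⇒ W: vacuous ✓
  (9) {R, B, K, A}: 2/4 true — not all ✓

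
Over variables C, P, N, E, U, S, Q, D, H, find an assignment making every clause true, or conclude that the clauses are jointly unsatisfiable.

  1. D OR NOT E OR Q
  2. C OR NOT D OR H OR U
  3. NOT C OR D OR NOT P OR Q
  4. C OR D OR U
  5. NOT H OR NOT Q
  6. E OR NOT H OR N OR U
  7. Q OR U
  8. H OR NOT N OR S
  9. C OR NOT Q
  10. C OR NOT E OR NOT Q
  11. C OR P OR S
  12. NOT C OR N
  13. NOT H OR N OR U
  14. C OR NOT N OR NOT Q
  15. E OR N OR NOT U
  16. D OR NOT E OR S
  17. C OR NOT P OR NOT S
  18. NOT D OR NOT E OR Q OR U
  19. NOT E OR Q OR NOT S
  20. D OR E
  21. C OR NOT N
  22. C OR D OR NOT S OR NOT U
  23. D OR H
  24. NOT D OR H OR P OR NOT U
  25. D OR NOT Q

Set C = True.
  then (NOT C OR N) forces N = True.
Set P = True.
Set E = True.
Set U = True.
Set S = True.
  then (NOT E OR Q OR NOT S) forces Q = True.
  then (D OR NOT Q) forces D = True.
  then (NOT H OR NOT Q) forces H = False.
All clauses satisfied.

C = True; P = True; N = True; E = True; U = True; S = True; Q = True; D = True; H = False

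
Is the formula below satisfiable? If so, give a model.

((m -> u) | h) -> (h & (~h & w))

w: True, u: False, m: True, h: False

  ((m -> u) | h) -> (h & (~h & w)) = True
    (m -> u) | h = False
      m -> u = False
    h & (~h & w) = False
      ~h & w = True
        ~h = True
The formula evaluates to True.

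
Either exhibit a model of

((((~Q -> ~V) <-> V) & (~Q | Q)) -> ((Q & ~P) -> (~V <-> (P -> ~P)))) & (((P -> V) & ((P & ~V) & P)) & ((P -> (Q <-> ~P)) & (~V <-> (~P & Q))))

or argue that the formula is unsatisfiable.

Unsatisfiable — no assignment works.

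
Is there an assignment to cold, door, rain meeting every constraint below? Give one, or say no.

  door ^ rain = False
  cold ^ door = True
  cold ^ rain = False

Adding constraints 1, 2, 3 mod 2: every variable appears an even number of times on the left, so the left side is 0.
But the right sides sum to 1 (mod 2). 0 ≠ 1 — the system is inconsistent.

Unsatisfiable — no assignment works.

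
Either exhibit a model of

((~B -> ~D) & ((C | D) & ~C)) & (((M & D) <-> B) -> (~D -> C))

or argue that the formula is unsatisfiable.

M = True, C = False, B = True, D = True

  (~B -> ~D) & ((C | D) & ~C) = True
    ~B -> ~D = True
      ~B = False
      ~D = False
    (C | D) & ~C = True
      C | D = True
      ~C = True
  ((M & D) <-> B) -> (~D -> C) = True
    (M & D) <-> B = True
      M & D = True
    ~D -> C = True
      ~D = False
Both conjuncts True, so the formula holds.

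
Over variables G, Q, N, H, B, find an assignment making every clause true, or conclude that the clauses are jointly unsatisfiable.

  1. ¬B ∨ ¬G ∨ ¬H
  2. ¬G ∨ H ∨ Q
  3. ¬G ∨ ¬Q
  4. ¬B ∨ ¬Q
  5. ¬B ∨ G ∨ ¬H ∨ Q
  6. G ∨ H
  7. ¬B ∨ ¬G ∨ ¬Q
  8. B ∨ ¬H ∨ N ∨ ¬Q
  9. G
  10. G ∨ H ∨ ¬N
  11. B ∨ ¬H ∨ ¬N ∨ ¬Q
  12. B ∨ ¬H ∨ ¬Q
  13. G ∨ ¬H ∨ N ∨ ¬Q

G: True, Q: False, N: False, H: True, B: False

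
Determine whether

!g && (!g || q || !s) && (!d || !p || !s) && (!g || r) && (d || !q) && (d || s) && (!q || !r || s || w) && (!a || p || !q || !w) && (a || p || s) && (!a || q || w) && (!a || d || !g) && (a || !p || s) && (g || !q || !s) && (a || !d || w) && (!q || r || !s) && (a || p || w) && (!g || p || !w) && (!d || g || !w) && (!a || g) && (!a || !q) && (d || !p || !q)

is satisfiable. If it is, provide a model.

Unit clause (!g) forces g = False.
In (!a || g) only !a is left, so a = False.
Set p = True.
  then (a || !p || s) forces s = True.
  then (g || !q || !s) forces q = False.
  then (!d || !p || !s) forces d = False.
Set r = True.
Set w = True.
All clauses satisfied.

p = True, r = True, w = True, a = False, g = False, d = False, q = False, s = True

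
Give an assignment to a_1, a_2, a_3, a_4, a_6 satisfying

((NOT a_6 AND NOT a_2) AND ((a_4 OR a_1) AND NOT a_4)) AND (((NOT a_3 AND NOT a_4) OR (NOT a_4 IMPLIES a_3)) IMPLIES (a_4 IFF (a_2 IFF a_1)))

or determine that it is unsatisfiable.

a_1 = True; a_2 = False; a_3 = False; a_4 = False; a_6 = False

  (NOT a_6 AND NOT a_2) AND ((a_4 OR a_1) AND NOT a_4) = True
    NOT a_6 AND NOT a_2 = True
      NOT a_6 = True
      NOT a_2 = True
    (a_4 OR a_1) AND NOT a_4 = True
      a_4 OR a_1 = True
      NOT a_4 = True
  ((NOT a_3 AND NOT a_4) OR (NOT a_4 IMPLIES a_3)) IMPLIES (a_4 IFF (a_2 IFF a_1)) = True
    (NOT a_3 AND NOT a_4) OR (NOT a_4 IMPLIES a_3) = True
      NOT a_3 AND NOT a_4 = True
        NOT a_3 = True
        NOT a_4 = True
      NOT a_4 IMPLIES a_3 = False
        NOT a_4 = True
    a_4 IFF (a_2 IFF a_1) = True
      a_2 IFF a_1 = False
Both conjuncts True, so the formula holds.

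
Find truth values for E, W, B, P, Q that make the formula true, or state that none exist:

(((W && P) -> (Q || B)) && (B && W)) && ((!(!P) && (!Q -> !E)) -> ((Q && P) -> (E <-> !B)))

E = False, W = True, B = True, P = False, Q = True

  ((W && P) -> (Q || B)) && (B && W) = True
    (W && P) -> (Q || B) = True
      W && P = False
      Q || B = True
    B && W = True
  (!(!P) && (!Q -> !E)) -> ((Q && P) -> (E <-> !B)) = True
    !(!P) && (!Q -> !E) = False
      !(!P) = False
        !P = True
      !Q -> !E = True
        !Q = False
        !E = True
    (Q && P) -> (E <-> !B) = True
      Q && P = False
      E <-> !B = True
        !B = False
Both conjuncts True, so the formula holds.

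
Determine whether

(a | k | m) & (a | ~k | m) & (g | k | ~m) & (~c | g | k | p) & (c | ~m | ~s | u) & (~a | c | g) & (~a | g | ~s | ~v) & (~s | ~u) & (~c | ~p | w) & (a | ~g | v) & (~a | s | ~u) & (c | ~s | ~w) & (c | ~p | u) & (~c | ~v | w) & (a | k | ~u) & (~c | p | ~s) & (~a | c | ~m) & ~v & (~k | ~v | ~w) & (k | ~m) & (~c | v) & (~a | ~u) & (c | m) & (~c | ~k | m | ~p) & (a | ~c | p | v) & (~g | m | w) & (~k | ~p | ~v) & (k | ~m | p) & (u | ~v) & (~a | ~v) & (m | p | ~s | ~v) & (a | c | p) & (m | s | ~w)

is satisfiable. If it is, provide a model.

p = True, w = True, g = False, k = True, u = True, m = True, c = False, s = False, v = False, a = False

Unit clause (~v) forces v = False.
In (~c | v) only ~c is left, so c = False.
In (c | m) only m is left, so m = True.
In (~a | c | ~m) only ~a is left, so a = False.
In (k | ~m) only k is left, so k = True.
In (a | c | p) only p is left, so p = True.
In (a | ~g | v) only ~g is left, so g = False.
In (c | ~p | u) only u is left, so u = True.
In (~s | ~u) only ~s is left, so s = False.
Set w = True.
All clauses satisfied.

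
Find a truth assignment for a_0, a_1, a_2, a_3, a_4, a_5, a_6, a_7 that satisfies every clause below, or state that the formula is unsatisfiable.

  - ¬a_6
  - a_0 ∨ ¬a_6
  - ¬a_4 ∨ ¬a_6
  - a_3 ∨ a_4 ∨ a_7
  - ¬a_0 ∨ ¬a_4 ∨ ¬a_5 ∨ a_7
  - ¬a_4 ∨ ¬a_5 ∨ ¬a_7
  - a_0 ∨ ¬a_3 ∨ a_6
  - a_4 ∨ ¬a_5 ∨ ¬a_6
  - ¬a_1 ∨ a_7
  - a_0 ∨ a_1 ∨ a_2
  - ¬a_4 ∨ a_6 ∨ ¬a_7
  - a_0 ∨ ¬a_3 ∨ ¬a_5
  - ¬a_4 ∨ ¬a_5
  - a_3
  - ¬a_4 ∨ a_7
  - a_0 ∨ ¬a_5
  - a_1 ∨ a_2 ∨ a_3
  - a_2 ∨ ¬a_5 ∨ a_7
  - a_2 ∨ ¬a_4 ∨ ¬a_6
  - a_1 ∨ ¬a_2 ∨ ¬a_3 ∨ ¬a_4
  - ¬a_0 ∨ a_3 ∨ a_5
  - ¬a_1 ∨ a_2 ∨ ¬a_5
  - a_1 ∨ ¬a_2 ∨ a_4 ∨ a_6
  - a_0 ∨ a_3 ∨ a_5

a_0=T, a_1=F, a_2=F, a_3=T, a_4=F, a_5=F, a_6=F, a_7=T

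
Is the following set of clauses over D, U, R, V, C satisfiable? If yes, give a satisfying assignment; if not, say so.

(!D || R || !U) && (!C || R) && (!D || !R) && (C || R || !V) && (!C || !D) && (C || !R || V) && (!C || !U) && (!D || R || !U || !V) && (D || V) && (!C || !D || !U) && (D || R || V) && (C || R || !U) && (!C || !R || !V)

D = False, U = False, R = True, V = True, C = False

Set D = False.
  then (D || V) forces V = True.
Set U = False.
Try R = False:
  (!C || R) forces C = False.
  clause (C || R || !V) is falsified — backtrack.
So R = True.
  then (!C || !R || !V) forces C = False.
All clauses satisfied.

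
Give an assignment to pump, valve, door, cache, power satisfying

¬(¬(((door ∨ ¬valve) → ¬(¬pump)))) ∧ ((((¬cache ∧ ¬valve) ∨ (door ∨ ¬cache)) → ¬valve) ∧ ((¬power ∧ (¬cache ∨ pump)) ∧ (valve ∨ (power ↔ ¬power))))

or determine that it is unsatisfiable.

pump=T, valve=T, door=F, cache=T, power=F

  ¬(¬(((door ∨ ¬valve) → ¬(¬pump)))) = True
    ¬(((door ∨ ¬valve) → ¬(¬pump))) = False
      (door ∨ ¬valve) → ¬(¬pump) = True
        door ∨ ¬valve = False
          ¬valve = False
        ¬(¬pump) = True
          ¬pump = False
  (((¬cache ∧ ¬valve) ∨ (door ∨ ¬cache)) → ¬valve) ∧ ((¬power ∧ (¬cache ∨ pump)) ∧ (valve ∨ (power ↔ ¬power))) = True
    ((¬cache ∧ ¬valve) ∨ (door ∨ ¬cache)) → ¬valve = True
      (¬cache ∧ ¬valve) ∨ (door ∨ ¬cache) = False
        ¬cache ∧ ¬valve = False
          ¬cache = False
          ¬valve = False
        door ∨ ¬cache = False
          ¬cache = False
      ¬valve = False
    (¬power ∧ (¬cache ∨ pump)) ∧ (valve ∨ (power ↔ ¬power)) = True
      ¬power ∧ (¬cache ∨ pump) = True
        ¬power = True
        ¬cache ∨ pump = True
          ¬cache = False
      valve ∨ (power ↔ ¬power) = True
        power ↔ ¬power = False
          ¬power = True
Both conjuncts True, so the formula holds.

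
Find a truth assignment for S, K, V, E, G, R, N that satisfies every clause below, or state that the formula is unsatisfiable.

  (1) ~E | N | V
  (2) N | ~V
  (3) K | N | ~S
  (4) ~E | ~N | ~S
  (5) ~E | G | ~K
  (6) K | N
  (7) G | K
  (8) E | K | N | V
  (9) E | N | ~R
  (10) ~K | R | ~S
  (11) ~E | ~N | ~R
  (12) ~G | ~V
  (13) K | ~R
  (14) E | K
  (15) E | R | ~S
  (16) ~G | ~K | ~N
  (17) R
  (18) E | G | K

S: False, K: True, V: True, E: False, G: False, R: True, N: True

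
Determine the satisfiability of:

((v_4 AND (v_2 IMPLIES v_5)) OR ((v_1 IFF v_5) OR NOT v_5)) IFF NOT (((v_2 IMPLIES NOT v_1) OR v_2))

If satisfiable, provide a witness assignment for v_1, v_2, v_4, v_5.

v_1=F, v_2=T, v_4=F, v_5=T

  ((v_4 AND (v_2 IMPLIES v_5)) OR ((v_1 IFF v_5) OR NOT v_5)) IFF NOT (((v_2 IMPLIES NOT v_1) OR v_2)) = True
    (v_4 AND (v_2 IMPLIES v_5)) OR ((v_1 IFF v_5) OR NOT v_5) = False
      v_4 AND (v_2 IMPLIES v_5) = False
        v_2 IMPLIES v_5 = True
      (v_1 IFF v_5) OR NOT v_5 = False
        v_1 IFF v_5 = False
        NOT v_5 = False
    NOT (((v_2 IMPLIES NOT v_1) OR v_2)) = False
      (v_2 IMPLIES NOT v_1) OR v_2 = True
        v_2 IMPLIES NOT v_1 = True
          NOT v_1 = True
The formula evaluates to True.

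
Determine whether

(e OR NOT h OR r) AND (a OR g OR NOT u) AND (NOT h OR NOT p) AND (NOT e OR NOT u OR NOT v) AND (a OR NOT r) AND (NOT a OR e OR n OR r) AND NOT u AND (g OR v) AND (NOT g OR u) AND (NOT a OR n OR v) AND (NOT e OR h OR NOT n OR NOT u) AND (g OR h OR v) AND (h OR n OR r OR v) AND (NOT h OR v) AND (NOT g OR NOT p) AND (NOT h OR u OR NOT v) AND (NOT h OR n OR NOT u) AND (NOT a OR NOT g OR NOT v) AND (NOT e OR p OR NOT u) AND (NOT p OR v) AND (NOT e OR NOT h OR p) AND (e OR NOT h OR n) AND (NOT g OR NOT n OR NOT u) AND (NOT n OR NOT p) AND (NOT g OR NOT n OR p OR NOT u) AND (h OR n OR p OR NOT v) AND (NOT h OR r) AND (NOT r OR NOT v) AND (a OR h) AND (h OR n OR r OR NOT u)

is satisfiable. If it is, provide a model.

g = False, p = True, n = False, a = True, v = True, u = False, e = True, r = False, h = False

Unit clause (NOT u) forces u = False.
In (NOT g OR u) only NOT g is left, so g = False.
In (g OR v) only v is left, so v = True.
In (NOT h OR u OR NOT v) only NOT h is left, so h = False.
In (NOT r OR NOT v) only NOT r is left, so r = False.
In (a OR h) only a is left, so a = True.
Set p = True.
  then (NOT n OR NOT p) forces n = False.
  then (NOT a OR e OR n OR r) forces e = True.
All clauses satisfied.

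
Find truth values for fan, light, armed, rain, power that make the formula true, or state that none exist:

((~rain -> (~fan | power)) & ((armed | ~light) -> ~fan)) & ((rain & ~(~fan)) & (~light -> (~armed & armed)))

fan = True, light = True, armed = False, rain = True, power = True

  (~rain -> (~fan | power)) & ((armed | ~light) -> ~fan) = True
    ~rain -> (~fan | power) = True
      ~rain = False
      ~fan | power = True
        ~fan = False
    (armed | ~light) -> ~fan = True
      armed | ~light = False
        ~light = False
      ~fan = False
  (rain & ~(~fan)) & (~light -> (~armed & armed)) = True
    rain & ~(~fan) = True
      ~(~fan) = True
        ~fan = False
    ~light -> (~armed & armed) = True
      ~light = False
      ~armed & armed = False
        ~armed = True
Both conjuncts True, so the formula holds.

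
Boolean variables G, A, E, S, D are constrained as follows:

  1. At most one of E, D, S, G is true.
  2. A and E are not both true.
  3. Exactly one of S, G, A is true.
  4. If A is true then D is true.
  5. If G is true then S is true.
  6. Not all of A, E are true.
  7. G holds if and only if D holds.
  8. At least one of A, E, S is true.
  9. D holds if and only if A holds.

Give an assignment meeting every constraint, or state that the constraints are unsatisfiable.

G: False, A: False, E: False, S: True, D: False

  (1) {E, D, S, G}: 1 true — at most one ✓
  (2) A=F, E=F — not both ✓
  (3) {S, G, A}: 1 true — exactly one ✓
  (4) A=F ⇒ D: vacuous ✓
  (5) G=F ⇒ S: vacuous ✓
  (6) {A, E}: 0/2 true — not all ✓
  (7) G=F, D=F — same ✓
  (8) {A, E, S}: 1 true — at least one ✓
  (9) D=F, A=F — same ✓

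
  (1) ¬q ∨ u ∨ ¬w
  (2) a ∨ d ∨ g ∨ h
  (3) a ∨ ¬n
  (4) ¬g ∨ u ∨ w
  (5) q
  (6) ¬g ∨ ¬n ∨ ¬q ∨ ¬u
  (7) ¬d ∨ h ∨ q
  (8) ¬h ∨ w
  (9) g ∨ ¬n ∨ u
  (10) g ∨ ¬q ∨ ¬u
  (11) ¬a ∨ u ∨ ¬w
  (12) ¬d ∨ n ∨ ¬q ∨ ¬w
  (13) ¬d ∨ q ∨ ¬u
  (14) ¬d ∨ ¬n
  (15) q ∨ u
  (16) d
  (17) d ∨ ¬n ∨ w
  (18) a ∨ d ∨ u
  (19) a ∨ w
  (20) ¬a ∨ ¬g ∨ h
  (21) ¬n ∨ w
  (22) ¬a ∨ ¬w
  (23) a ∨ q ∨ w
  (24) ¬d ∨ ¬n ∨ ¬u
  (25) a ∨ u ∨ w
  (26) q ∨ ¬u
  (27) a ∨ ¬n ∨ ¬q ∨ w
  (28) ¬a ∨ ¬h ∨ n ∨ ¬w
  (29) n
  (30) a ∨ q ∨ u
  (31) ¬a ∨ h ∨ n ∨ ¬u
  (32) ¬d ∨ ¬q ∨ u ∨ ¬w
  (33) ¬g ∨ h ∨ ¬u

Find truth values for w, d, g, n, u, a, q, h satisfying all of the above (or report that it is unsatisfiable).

Unsatisfiable — no assignment works.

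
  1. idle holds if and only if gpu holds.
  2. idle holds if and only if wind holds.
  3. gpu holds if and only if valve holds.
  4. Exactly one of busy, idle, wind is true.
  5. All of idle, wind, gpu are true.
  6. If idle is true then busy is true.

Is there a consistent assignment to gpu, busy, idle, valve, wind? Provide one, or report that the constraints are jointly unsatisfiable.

Case wind = True:
  (2) with wind=T forces idle = True.
  Constraint (4) is violated (idle=T, wind=T) — contradiction.
Case wind = False:
  Constraint (5) is violated (wind=F) — contradiction.
Both cases fail — unsatisfiable.

UNSATISFIABLE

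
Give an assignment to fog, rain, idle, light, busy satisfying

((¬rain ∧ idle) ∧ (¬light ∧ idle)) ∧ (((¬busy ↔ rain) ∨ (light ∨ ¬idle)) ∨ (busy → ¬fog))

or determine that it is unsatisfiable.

fog=F; rain=F; idle=T; light=F; busy=F

  (¬rain ∧ idle) ∧ (¬light ∧ idle) = True
    ¬rain ∧ idle = True
      ¬rain = True
    ¬light ∧ idle = True
      ¬light = True
  ((¬busy ↔ rain) ∨ (light ∨ ¬idle)) ∨ (busy → ¬fog) = True
    (¬busy ↔ rain) ∨ (light ∨ ¬idle) = False
      ¬busy ↔ rain = False
        ¬busy = True
      light ∨ ¬idle = False
        ¬idle = False
    busy → ¬fog = True
      ¬fog = True
Both conjuncts True, so the formula holds.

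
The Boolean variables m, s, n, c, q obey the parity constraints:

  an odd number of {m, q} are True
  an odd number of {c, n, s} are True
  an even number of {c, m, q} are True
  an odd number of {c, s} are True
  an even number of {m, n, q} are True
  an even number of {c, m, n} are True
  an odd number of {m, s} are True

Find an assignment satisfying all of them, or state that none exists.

Adding constraints 1, 2, 4, 5 mod 2: every variable appears an even number of times on the left, so the left side is 0.
But the right sides sum to 1 (mod 2). 0 ≠ 1 — the system is inconsistent.

No satisfying assignment exists.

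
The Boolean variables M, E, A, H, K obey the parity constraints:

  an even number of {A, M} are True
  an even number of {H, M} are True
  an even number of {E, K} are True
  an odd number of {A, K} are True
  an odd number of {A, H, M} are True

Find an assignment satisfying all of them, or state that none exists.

M: True, E: False, A: True, H: True, K: False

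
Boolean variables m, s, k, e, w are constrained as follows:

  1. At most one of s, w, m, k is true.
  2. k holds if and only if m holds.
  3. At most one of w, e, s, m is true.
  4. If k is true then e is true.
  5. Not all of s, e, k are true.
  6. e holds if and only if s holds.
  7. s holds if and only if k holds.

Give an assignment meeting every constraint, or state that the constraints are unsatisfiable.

m=F, s=F, k=F, e=F, w=T

  (1) {s, w, m, k}: 1 true — at most one ✓
  (2) k=F, m=F — same ✓
  (3) {w, e, s, m}: 1 true — at most one ✓
  (4) k=F ⇒ e: vacuous ✓
  (5) {s, e, k}: 0/3 true — not all ✓
  (6) e=F, s=F — same ✓
  (7) s=F, k=F — same ✓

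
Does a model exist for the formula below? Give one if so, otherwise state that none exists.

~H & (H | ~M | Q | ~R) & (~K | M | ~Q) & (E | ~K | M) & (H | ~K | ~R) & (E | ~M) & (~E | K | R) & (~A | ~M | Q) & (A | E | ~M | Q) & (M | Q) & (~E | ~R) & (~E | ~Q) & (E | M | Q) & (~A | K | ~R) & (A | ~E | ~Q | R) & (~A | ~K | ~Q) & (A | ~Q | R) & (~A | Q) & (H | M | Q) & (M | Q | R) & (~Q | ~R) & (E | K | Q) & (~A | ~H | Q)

Unit clause (~H) forces H = False.
Set M = True.
  then (E | ~M) forces E = True.
  then (~E | ~R) forces R = False.
  then (~E | ~Q) forces Q = False.
  then (~A | Q) forces A = False.
  then (~E | K | R) forces K = True.
All clauses satisfied.

M: True; H: False; K: True; A: False; Q: False; E: True; R: False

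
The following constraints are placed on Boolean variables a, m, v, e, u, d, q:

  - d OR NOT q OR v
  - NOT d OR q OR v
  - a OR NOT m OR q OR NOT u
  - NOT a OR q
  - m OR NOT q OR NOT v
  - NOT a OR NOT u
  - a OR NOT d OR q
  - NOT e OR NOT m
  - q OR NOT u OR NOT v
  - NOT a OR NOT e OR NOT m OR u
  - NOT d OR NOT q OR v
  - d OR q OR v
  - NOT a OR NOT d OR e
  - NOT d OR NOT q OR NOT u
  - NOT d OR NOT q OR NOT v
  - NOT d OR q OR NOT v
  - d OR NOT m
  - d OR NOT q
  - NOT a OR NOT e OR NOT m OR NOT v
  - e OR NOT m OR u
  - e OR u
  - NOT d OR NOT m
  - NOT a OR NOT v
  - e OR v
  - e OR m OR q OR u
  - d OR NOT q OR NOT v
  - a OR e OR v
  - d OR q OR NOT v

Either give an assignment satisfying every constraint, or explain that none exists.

No satisfying assignment exists.

Case q = True:
  (d OR NOT q) forces d = True.
  (NOT d OR NOT q OR v) forces v = True.
  Clause (NOT d OR NOT q OR NOT v) is falsified — contradiction.
Case q = False:
  (NOT a OR q) forces a = False.
  (a OR NOT d OR q) forces d = False.
  (d OR q OR v) forces v = True.
  Clause (d OR q OR NOT v) is falsified — contradiction.
Both cases fail, so the formula is unsatisfiable.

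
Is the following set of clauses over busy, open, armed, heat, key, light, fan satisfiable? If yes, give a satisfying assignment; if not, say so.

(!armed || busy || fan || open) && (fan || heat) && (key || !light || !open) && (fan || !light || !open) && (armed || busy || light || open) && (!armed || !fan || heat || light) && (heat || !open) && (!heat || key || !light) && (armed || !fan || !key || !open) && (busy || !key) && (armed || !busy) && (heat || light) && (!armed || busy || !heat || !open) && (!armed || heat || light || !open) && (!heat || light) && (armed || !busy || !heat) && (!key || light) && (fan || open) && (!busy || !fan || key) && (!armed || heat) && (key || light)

Set busy = True.
  then (armed || !busy) forces armed = True.
  then (!armed || heat) forces heat = True.
  then (!heat || light) forces light = True.
  then (!heat || key || !light) forces key = True.
Set open = False.
  then (fan || open) forces fan = True.
All clauses satisfied.

busy = True; open = False; armed = True; heat = True; key = True; light = True; fan = True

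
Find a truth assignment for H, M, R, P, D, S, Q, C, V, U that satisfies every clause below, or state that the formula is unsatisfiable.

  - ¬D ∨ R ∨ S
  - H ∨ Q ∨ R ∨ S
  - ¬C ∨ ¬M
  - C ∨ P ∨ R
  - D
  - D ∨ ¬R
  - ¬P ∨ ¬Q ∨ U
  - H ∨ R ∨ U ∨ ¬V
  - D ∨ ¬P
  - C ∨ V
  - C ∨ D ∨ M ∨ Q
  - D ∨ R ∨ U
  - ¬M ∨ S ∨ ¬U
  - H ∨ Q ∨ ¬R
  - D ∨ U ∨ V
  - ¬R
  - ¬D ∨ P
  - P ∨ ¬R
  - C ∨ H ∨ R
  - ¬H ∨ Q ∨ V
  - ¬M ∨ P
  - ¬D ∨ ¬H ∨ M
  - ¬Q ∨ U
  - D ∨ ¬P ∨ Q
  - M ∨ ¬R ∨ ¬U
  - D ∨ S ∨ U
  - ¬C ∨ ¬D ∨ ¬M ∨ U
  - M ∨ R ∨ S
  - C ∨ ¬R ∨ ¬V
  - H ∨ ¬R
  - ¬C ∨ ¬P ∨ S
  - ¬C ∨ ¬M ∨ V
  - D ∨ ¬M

Unit clause (D) forces D = True.
Unit clause (¬R) forces R = False.
In (¬D ∨ P) only P is left, so P = True.
In (¬D ∨ R ∨ S) only S is left, so S = True.
Set H = False.
  then (C ∨ H ∨ R) forces C = True.
  then (¬C ∨ ¬M) forces M = False.
Set Q = True.
  then (¬P ∨ ¬Q ∨ U) forces U = True.
Set V = False.
All clauses satisfied.

H = False; M = False; R = False; P = True; D = True; S = True; Q = True; C = True; V = False; U = True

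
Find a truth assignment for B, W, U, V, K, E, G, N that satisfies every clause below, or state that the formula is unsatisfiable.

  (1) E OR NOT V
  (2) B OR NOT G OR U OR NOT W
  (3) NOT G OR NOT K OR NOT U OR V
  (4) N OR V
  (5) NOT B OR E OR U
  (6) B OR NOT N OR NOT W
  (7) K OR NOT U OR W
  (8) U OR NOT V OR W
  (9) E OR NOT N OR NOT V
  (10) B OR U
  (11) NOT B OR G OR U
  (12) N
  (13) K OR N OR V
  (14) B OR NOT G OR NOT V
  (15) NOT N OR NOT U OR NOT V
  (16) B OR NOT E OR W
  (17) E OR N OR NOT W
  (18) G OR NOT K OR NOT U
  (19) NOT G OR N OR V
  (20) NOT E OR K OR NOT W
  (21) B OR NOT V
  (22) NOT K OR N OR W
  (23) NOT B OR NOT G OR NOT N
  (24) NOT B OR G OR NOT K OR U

Unit clause (N) forces N = True.
Set B = True.
  then (NOT B OR NOT G OR NOT N) forces G = False.
  then (NOT B OR G OR U) forces U = True.
  then (NOT N OR NOT U OR NOT V) forces V = False.
  then (G OR NOT K OR NOT U) forces K = False.
  then (K OR NOT U OR W) forces W = True.
  then (NOT E OR K OR NOT W) forces E = False.
All clauses satisfied.

B = True, W = True, U = True, V = False, K = False, E = False, G = False, N = True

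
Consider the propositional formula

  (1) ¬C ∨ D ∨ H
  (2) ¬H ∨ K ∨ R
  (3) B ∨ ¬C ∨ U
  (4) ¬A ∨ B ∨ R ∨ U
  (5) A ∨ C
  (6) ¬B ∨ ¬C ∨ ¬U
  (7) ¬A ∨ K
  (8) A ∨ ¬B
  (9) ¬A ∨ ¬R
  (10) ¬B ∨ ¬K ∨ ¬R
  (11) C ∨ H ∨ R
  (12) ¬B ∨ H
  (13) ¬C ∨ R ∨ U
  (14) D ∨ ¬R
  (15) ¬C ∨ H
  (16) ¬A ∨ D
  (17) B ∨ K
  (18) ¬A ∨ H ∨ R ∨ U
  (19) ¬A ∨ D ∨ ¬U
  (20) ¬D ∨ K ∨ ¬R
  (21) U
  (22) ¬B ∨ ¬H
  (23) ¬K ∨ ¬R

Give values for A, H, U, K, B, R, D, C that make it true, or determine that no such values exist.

Unit clause (U) forces U = True.
Set A = True.
  then (¬A ∨ K) forces K = True.
  then (¬A ∨ ¬R) forces R = False.
  then (¬A ∨ D) forces D = True.
Try H = False:
  (C ∨ H ∨ R) forces C = True.
  clause (¬C ∨ H) is falsified — backtrack.
So H = True.
  then (¬B ∨ ¬H) forces B = False.
Set C = False.
All clauses satisfied.

A = True, H = True, U = True, K = True, B = False, R = False, D = True, C = False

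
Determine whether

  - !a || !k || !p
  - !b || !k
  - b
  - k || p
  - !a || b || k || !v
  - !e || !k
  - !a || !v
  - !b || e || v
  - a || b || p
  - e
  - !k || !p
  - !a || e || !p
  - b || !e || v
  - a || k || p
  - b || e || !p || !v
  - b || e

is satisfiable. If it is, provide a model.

e = True; b = True; v = True; k = False; p = True; a = False

Unit clause (b) forces b = True.
Unit clause (e) forces e = True.
In (!b || !k) only !k is left, so k = False.
In (k || p) only p is left, so p = True.
Set v = True.
  then (!a || !v) forces a = False.
All clauses satisfied.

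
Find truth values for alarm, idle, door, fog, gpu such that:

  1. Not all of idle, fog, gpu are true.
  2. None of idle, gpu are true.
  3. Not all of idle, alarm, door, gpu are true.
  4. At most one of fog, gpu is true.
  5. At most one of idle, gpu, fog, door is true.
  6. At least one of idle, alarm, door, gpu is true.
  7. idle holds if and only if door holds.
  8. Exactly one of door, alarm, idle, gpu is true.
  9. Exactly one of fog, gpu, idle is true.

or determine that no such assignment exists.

alarm = True, idle = False, door = False, fog = True, gpu = False

  (1) {idle, fog, gpu}: 1/3 true — not all ✓
  (2) {idle, gpu}: 0 true — none ✓
  (3) {idle, alarm, door, gpu}: 1/4 true — not all ✓
  (4) {fog, gpu}: 1 true — at most one ✓
  (5) {idle, gpu, fog, door}: 1 true — at most one ✓
  (6) {idle, alarm, door, gpu}: 1 true — at least one ✓
  (7) idle=F, door=F — same ✓
  (8) {door, alarm, idle, gpu}: 1 true — exactly one ✓
  (9) {fog, gpu, idle}: 1 true — exactly one ✓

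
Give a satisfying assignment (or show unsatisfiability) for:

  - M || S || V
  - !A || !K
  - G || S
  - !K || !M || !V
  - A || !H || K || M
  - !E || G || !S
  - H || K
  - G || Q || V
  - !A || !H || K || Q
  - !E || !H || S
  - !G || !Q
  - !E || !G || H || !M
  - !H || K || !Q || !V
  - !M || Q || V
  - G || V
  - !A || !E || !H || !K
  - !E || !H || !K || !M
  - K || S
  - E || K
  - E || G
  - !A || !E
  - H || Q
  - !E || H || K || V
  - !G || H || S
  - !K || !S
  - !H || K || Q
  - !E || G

M=F, K=T, A=F, H=T, E=F, Q=F, S=F, G=T, V=T

Set M = False.
Set K = True.
  then (!A || !K) forces A = False.
  then (!K || !S) forces S = False.
  then (M || S || V) forces V = True.
  then (G || S) forces G = True.
  then (!G || !Q) forces Q = False.
  then (H || Q) forces H = True.
  then (!E || !H || S) forces E = False.
All clauses satisfied.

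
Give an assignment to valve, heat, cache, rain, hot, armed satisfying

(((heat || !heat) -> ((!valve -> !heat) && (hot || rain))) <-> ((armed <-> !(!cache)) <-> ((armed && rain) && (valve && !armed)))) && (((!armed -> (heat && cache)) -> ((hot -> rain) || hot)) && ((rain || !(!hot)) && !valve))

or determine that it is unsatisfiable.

valve = False; heat = False; cache = False; rain = True; hot = True; armed = True

  ((heat || !heat) -> ((!valve -> !heat) && (hot || rain))) <-> ((armed <-> !(!cache)) <-> ((armed && rain) && (valve && !armed))) = True
    (heat || !heat) -> ((!valve -> !heat) && (hot || rain)) = True
      heat || !heat = True
        !heat = True
      (!valve -> !heat) && (hot || rain) = True
        !valve -> !heat = True
          !valve = True
          !heat = True
        hot || rain = True
    (armed <-> !(!cache)) <-> ((armed && rain) && (valve && !armed)) = True
      armed <-> !(!cache) = False
        !(!cache) = False
          !cache = True
      (armed && rain) && (valve && !armed) = False
        armed && rain = True
        valve && !armed = False
          !armed = False
  ((!armed -> (heat && cache)) -> ((hot -> rain) || hot)) && ((rain || !(!hot)) && !valve) = True
    (!armed -> (heat && cache)) -> ((hot -> rain) || hot) = True
      !armed -> (heat && cache) = True
        !armed = False
        heat && cache = False
      (hot -> rain) || hot = True
        hot -> rain = True
    (rain || !(!hot)) && !valve = True
      rain || !(!hot) = True
        !(!hot) = True
          !hot = False
      !valve = True
Both conjuncts True, so the formula holds.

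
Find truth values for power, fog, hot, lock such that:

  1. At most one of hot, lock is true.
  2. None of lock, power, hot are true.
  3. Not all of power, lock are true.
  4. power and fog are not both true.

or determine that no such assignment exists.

power = False, fog = True, hot = False, lock = False

  (1) {hot, lock}: 0 true — at most one ✓
  (2) {lock, power, hot}: 0 true — none ✓
  (3) {power, lock}: 0/2 true — not all ✓
  (4) power=F, fog=T — not both ✓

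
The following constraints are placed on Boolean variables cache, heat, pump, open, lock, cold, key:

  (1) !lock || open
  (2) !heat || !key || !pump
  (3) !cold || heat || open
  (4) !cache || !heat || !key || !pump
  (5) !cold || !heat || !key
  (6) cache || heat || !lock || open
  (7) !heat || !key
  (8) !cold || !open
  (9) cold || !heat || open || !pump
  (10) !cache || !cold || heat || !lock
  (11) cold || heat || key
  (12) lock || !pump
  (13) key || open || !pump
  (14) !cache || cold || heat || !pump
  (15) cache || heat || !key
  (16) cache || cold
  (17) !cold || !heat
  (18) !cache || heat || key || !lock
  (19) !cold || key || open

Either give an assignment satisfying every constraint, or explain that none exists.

cache: True, heat: True, pump: False, open: True, lock: False, cold: False, key: False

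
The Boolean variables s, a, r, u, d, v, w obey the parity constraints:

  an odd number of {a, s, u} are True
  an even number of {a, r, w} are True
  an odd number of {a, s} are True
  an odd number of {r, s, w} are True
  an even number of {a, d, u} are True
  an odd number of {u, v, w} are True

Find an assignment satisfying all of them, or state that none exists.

s=T, a=F, r=T, u=F, d=F, v=F, w=T

{a, s, u}: 1 true → odd ✓
{a, r, w}: 2 true → even ✓
{a, s}: 1 true → odd ✓
{r, s, w}: 3 true → odd ✓
{a, d, u}: 0 true → even ✓
{u, v, w}: 1 true → odd ✓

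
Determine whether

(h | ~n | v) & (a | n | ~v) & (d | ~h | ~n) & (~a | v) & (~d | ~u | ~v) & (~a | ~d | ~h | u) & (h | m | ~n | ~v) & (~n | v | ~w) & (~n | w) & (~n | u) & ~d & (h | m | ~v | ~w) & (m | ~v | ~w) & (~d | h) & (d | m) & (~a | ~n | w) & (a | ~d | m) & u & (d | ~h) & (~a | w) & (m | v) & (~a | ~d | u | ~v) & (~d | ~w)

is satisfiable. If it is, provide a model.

Unit clause (~d) forces d = False.
In (d | m) only m is left, so m = True.
Unit clause (u) forces u = True.
In (d | ~h) only ~h is left, so h = False.
Set a = False.
Set w = True.
Set n = True.
  then (h | ~n | v) forces v = True.
All clauses satisfied.

d=F; h=F; a=F; w=T; n=T; u=T; v=T; m=T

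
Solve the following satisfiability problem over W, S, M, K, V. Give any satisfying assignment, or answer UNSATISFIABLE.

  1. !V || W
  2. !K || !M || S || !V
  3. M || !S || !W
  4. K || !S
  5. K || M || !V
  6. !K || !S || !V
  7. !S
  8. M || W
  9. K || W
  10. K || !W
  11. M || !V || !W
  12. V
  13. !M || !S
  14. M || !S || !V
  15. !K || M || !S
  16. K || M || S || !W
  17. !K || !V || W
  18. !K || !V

The formula is unsatisfiable.

Case S = True:
  Clause (!S) is falsified — contradiction.
Case S = False:
  (V) forces V = True.
  (!V || W) forces W = True.
  (K || !W) forces K = True.
  Clause (!K || !V) is falsified — contradiction.
Both cases fail, so the formula is unsatisfiable.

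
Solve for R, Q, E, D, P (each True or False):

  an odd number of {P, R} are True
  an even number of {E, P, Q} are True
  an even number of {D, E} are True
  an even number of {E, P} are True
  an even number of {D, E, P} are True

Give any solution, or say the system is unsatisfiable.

R=T; Q=F; E=F; D=F; P=F

{P, R}: 1 true → odd ✓
{E, P, Q}: 0 true → even ✓
{D, E}: 0 true → even ✓
{E, P}: 0 true → even ✓
{D, E, P}: 0 true → even ✓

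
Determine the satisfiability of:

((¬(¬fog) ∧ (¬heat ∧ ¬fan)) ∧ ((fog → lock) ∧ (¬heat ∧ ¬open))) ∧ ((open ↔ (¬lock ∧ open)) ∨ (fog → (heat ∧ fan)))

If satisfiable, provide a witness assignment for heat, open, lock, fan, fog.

heat = False, open = False, lock = True, fan = False, fog = True

  (¬(¬fog) ∧ (¬heat ∧ ¬fan)) ∧ ((fog → lock) ∧ (¬heat ∧ ¬open)) = True
    ¬(¬fog) ∧ (¬heat ∧ ¬fan) = True
      ¬(¬fog) = True
        ¬fog = False
      ¬heat ∧ ¬fan = True
        ¬heat = True
        ¬fan = True
    (fog → lock) ∧ (¬heat ∧ ¬open) = True
      fog → lock = True
      ¬heat ∧ ¬open = True
        ¬heat = True
        ¬open = True
  (open ↔ (¬lock ∧ open)) ∨ (fog → (heat ∧ fan)) = True
    open ↔ (¬lock ∧ open) = True
      ¬lock ∧ open = False
        ¬lock = False
    fog → (heat ∧ fan) = False
      heat ∧ fan = False
Both conjuncts True, so the formula holds.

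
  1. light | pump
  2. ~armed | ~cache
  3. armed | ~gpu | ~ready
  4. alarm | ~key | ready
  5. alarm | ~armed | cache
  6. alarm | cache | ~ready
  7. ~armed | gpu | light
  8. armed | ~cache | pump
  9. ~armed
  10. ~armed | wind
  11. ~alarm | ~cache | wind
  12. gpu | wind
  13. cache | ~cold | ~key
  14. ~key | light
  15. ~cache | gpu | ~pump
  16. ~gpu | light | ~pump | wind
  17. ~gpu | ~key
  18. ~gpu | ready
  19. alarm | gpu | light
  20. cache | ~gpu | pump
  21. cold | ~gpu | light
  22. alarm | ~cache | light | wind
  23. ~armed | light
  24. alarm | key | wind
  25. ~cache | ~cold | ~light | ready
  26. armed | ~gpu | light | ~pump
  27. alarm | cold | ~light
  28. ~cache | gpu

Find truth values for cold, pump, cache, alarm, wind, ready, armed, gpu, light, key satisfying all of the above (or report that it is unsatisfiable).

cold = True; pump = True; cache = False; alarm = False; wind = True; ready = False; armed = False; gpu = False; light = True; key = False

Unit clause (~armed) forces armed = False.
Set cold = True.
Set pump = True.
Try cache = True:
  (~cache | gpu | ~pump) forces gpu = True.
  (armed | ~gpu | ~ready) forces ready = False.
  clause (~gpu | ready) is falsified — backtrack.
So cache = False.
  then (cache | ~cold | ~key) forces key = False.
Set alarm = False.
  then (alarm | cache | ~ready) forces ready = False.
  then (~gpu | ready) forces gpu = False.
  then (alarm | gpu | light) forces light = True.
  then (alarm | key | wind) forces wind = True.
All clauses satisfied.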